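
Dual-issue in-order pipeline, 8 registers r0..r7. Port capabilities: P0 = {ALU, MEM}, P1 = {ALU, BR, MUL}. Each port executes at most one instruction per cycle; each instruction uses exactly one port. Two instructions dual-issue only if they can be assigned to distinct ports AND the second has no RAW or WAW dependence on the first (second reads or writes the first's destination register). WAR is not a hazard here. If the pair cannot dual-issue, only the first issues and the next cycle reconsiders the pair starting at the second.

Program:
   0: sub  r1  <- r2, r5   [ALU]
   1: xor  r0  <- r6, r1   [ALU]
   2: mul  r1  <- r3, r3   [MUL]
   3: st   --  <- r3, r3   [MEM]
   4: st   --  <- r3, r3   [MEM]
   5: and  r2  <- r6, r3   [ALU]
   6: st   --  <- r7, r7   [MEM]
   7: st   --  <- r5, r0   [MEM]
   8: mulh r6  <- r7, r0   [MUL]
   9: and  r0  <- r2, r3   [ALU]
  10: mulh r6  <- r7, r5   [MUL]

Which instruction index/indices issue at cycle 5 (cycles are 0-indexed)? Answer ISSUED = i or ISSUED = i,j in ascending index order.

#0 head=0: sub i0 RAW r1
#1 head=1: xor;mul i1/i2 pair
#2 head=3: st i3 no-port MEM/MEM
#3 head=4: st;and i4/i5 pair
#4 head=6: st i6 no-port MEM/MEM
#5 head=7: st;mulh i7/i8 pair
#6 head=9: and;mulh i9/i10 pair

ISSUED = 7,8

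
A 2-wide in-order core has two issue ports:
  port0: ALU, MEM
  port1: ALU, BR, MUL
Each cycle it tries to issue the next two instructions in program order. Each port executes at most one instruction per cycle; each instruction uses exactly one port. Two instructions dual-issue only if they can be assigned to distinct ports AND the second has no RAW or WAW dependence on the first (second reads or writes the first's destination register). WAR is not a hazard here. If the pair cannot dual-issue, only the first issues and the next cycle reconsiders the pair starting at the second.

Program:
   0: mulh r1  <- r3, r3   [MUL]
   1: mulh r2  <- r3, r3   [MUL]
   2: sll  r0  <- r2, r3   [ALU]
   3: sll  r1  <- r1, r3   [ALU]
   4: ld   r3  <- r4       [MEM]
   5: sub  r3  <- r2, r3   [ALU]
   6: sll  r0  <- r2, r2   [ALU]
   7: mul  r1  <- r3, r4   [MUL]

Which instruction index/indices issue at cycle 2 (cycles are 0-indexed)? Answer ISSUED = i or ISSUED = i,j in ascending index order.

ISSUED = 2,3

t=0 i0:mulh ; no-port MUL/MUL
t=1 i1:mulh ; RAW r2
t=2 i2/i3:sll;sll ; dual
t=3 i4:ld ; RAW+WAW r3
t=4 i5/i6:sub;sll ; dual
t=5 i7:mul ; tail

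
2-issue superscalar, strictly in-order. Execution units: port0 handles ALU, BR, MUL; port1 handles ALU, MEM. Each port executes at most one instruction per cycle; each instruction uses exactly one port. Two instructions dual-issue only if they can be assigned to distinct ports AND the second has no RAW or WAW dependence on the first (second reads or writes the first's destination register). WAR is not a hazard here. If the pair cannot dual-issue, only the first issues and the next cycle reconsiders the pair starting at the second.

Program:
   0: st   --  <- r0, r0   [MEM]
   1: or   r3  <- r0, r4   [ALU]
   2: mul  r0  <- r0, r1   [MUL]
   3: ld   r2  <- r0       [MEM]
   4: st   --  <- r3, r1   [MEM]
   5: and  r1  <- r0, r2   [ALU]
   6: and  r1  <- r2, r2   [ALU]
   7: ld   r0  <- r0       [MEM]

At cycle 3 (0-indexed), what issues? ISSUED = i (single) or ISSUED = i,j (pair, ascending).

#0 head=0: st/or i0,i1 pair
#1 head=2: mul i2 RAW r0
#2 head=3: ld i3 no-port MEM/MEM
#3 head=4: st/and i4,i5 pair
#4 head=6: and/ld i6,i7 pair

ISSUED = 4,5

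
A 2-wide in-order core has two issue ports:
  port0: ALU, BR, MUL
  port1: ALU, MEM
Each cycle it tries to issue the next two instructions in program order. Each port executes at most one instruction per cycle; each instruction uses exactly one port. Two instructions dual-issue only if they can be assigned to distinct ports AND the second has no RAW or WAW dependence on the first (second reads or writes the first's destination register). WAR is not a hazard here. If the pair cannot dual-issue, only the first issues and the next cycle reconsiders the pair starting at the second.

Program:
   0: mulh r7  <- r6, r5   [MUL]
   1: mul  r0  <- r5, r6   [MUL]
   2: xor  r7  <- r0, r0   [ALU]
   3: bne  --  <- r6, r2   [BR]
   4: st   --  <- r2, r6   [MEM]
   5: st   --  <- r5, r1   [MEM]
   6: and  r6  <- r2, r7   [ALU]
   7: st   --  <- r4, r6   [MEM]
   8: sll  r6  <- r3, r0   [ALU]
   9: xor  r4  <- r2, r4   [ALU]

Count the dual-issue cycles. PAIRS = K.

PAIRS = 3

t=0 i0:mulh ; no-port MUL/MUL
t=1 i1:mul ; RAW r0
t=2 i2/i3:xor;bne ; pair
t=3 i4:st ; no-port MEM/MEM
t=4 i5/i6:st;and ; pair
t=5 i7/i8:st;sll ; pair
t=6 i9:xor ; tail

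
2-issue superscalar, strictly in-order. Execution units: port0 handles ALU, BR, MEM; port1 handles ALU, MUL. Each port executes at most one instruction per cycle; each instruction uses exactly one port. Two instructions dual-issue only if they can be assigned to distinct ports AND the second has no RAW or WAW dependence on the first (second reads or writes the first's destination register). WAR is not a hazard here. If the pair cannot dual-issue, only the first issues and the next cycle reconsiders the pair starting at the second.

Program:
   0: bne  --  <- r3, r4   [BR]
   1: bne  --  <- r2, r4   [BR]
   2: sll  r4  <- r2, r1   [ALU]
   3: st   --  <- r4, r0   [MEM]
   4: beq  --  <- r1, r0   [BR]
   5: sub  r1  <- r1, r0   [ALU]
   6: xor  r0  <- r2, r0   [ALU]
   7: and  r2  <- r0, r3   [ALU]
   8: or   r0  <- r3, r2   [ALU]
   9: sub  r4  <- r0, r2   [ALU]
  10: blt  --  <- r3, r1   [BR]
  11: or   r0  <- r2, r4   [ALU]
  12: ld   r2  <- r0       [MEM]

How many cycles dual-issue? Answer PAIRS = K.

[0] i0  bne  -- no-port BR/BR
[1] i1/i2  bne+sll  -- dual
[2] i3  st  -- no-port MEM/BR
[3] i4/i5  beq+sub  -- dual
[4] i6  xor  -- RAW r0
[5] i7  and  -- RAW r2
[6] i8  or  -- RAW r0
[7] i9/i10  sub+blt  -- dual
[8] i11  or  -- RAW r0
[9] i12  ld  -- tail

PAIRS = 3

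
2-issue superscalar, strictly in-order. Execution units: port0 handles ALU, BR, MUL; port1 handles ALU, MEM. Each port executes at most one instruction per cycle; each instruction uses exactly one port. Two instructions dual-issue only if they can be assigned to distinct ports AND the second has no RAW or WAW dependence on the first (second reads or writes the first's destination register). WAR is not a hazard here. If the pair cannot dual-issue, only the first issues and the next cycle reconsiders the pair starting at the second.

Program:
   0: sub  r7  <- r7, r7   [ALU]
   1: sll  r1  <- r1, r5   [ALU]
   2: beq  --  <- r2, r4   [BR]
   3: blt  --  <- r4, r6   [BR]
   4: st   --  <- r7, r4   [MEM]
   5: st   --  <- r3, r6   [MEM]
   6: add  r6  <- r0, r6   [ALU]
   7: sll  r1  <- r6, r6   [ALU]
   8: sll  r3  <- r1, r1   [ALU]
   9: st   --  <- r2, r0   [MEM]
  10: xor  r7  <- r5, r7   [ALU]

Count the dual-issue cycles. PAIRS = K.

PAIRS = 4

0. sub.ALU+sll.ALU @i0/i1  | dual
1. beq.BR @i2  | no-port BR/BR
2. blt.BR+st.MEM @i3/i4  | dual
3. st.MEM+add.ALU @i5/i6  | dual
4. sll.ALU @i7  | RAW r1
5. sll.ALU+st.MEM @i8/i9  | dual
6. xor.ALU @i10  | tail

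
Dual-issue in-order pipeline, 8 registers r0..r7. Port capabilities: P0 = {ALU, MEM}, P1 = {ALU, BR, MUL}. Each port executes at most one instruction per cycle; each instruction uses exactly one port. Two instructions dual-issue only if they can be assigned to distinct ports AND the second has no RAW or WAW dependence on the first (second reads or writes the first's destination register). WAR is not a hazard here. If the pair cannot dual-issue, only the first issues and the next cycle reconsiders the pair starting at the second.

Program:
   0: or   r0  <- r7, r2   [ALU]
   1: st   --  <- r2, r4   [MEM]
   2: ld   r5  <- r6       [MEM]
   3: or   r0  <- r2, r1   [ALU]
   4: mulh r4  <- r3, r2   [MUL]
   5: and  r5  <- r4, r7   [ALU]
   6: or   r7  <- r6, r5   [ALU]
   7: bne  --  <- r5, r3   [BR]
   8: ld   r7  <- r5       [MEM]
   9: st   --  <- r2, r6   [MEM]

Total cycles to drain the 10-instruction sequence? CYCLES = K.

CYCLES = 7

#0 head=0: or.ALU/st.MEM i0+i1 2-wide
#1 head=2: ld.MEM/or.ALU i2+i3 2-wide
#2 head=4: mulh.MUL i4 RAW r4
#3 head=5: and.ALU i5 RAW r5
#4 head=6: or.ALU/bne.BR i6+i7 2-wide
#5 head=8: ld.MEM i8 no-port MEM/MEM
#6 head=9: st.MEM i9 tail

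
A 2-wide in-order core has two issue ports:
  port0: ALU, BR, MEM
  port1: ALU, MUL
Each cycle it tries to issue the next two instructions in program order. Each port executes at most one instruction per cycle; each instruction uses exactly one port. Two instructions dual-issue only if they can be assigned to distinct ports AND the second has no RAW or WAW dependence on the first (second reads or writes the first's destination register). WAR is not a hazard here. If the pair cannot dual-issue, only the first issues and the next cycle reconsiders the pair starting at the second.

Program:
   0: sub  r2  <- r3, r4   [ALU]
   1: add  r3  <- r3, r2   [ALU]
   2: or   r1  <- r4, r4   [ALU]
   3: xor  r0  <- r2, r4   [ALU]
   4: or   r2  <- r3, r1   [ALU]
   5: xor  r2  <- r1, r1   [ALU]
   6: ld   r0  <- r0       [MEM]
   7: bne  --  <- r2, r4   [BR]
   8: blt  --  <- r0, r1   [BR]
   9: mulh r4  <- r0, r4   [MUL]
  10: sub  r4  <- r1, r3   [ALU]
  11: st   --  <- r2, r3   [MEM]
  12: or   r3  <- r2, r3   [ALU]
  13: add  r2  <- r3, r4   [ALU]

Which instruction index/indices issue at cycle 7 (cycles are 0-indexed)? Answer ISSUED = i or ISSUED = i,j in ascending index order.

#0 head=0: sub i0 RAW r2
#1 head=1: add+or i1/i2 2-wide
#2 head=3: xor+or i3/i4 2-wide
#3 head=5: xor+ld i5/i6 2-wide
#4 head=7: bne i7 no-port BR/BR
#5 head=8: blt+mulh i8/i9 2-wide
#6 head=10: sub+st i10/i11 2-wide
#7 head=12: or i12 RAW r3
#8 head=13: add i13 tail

ISSUED = 12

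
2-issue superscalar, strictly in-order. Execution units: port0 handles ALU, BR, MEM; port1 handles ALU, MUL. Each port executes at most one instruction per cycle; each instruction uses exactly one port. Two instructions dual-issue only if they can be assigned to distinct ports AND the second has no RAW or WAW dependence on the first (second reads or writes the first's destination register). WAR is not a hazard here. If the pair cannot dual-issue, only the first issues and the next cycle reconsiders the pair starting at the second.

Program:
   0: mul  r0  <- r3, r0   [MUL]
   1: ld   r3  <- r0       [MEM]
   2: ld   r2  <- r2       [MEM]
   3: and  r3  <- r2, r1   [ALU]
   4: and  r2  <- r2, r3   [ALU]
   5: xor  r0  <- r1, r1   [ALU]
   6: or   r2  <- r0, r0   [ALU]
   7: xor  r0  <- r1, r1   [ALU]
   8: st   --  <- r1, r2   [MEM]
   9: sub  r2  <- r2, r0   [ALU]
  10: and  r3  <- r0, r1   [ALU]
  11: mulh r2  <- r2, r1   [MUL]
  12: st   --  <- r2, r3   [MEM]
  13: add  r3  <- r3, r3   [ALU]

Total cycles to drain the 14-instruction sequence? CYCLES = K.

[0] i0  mul.MUL  -- RAW r0
[1] i1  ld.MEM  -- no-port MEM/MEM
[2] i2  ld.MEM  -- RAW r2
[3] i3  and.ALU  -- RAW r3
[4] i4,i5  and.ALU/xor.ALU  -- 2-wide
[5] i6,i7  or.ALU/xor.ALU  -- 2-wide
[6] i8,i9  st.MEM/sub.ALU  -- 2-wide
[7] i10,i11  and.ALU/mulh.MUL  -- 2-wide
[8] i12,i13  st.MEM/add.ALU  -- 2-wide

CYCLES = 9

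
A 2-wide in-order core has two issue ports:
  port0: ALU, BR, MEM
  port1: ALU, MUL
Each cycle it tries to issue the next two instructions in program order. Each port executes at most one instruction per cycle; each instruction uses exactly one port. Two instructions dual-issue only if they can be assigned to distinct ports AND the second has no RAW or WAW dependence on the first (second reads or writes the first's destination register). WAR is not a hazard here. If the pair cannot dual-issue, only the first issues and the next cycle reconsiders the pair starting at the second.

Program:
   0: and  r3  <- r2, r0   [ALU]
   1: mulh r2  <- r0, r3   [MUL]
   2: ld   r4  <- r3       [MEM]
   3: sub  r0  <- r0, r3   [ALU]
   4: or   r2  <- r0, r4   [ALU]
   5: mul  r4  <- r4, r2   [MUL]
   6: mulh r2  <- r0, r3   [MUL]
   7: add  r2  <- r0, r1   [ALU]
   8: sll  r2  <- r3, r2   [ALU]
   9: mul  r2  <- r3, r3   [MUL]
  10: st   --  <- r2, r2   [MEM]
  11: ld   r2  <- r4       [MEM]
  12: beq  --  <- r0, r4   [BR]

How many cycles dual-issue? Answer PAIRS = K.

t=0 i0:and ; RAW r3
t=1 i1+i2:mulh+ld ; 2-wide
t=2 i3:sub ; RAW r0
t=3 i4:or ; RAW r2
t=4 i5:mul ; no-port MUL/MUL
t=5 i6:mulh ; WAW r2
t=6 i7:add ; RAW+WAW r2
t=7 i8:sll ; WAW r2
t=8 i9:mul ; RAW r2
t=9 i10:st ; no-port MEM/MEM
t=10 i11:ld ; no-port MEM/BR
t=11 i12:beq ; tail

PAIRS = 1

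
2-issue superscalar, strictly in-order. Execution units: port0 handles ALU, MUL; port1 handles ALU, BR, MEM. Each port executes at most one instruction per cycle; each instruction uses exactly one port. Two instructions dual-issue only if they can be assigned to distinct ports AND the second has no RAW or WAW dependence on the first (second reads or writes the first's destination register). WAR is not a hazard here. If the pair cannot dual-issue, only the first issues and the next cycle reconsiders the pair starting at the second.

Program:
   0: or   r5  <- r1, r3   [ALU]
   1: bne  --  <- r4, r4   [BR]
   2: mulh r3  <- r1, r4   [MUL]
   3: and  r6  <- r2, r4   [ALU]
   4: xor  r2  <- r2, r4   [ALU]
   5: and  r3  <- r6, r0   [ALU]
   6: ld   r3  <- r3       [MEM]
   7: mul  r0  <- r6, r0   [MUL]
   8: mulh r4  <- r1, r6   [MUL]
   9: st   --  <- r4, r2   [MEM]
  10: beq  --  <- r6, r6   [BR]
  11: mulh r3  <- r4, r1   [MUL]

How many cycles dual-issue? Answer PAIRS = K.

#0 head=0: or.ALU/bne.BR i0+i1 dual
#1 head=2: mulh.MUL/and.ALU i2+i3 dual
#2 head=4: xor.ALU/and.ALU i4+i5 dual
#3 head=6: ld.MEM/mul.MUL i6+i7 dual
#4 head=8: mulh.MUL i8 RAW r4
#5 head=9: st.MEM i9 no-port MEM/BR
#6 head=10: beq.BR/mulh.MUL i10+i11 dual

PAIRS = 5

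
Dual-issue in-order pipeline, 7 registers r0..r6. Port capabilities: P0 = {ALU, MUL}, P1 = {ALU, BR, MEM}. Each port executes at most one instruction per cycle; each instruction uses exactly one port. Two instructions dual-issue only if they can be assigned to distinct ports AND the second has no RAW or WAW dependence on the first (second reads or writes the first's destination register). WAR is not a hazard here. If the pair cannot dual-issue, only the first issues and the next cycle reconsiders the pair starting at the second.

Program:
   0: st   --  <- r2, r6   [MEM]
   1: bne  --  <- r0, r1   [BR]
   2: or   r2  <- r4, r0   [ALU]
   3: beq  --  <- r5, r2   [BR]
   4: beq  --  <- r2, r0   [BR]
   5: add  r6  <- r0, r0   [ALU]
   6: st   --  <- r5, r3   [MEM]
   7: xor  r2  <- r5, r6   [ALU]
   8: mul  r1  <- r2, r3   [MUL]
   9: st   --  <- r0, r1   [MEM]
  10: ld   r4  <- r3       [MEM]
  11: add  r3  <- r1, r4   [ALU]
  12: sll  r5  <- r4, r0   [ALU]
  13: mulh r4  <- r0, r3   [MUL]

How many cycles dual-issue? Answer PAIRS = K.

c0: i0 st.MEM  no-port MEM/BR
c1: i1+i2 bne.BR+or.ALU  pair
c2: i3 beq.BR  no-port BR/BR
c3: i4+i5 beq.BR+add.ALU  pair
c4: i6+i7 st.MEM+xor.ALU  pair
c5: i8 mul.MUL  RAW r1
c6: i9 st.MEM  no-port MEM/MEM
c7: i10 ld.MEM  RAW r4
c8: i11+i12 add.ALU+sll.ALU  pair
c9: i13 mulh.MUL  tail

PAIRS = 4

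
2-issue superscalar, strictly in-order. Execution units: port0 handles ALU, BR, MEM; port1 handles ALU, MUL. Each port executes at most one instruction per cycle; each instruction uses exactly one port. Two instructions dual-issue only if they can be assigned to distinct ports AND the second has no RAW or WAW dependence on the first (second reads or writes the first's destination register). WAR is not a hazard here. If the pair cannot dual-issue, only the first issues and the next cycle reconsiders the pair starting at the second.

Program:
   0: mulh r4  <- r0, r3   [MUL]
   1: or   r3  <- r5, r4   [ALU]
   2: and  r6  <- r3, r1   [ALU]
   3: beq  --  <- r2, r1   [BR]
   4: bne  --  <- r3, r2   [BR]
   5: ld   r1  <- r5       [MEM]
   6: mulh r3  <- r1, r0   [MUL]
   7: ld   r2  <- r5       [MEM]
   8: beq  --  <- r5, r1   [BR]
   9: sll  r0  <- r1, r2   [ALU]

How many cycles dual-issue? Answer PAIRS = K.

t=0 i0:mulh ; RAW r4
t=1 i1:or ; RAW r3
t=2 i2+i3:and;beq ; pair
t=3 i4:bne ; no-port BR/MEM
t=4 i5:ld ; RAW r1
t=5 i6+i7:mulh;ld ; pair
t=6 i8+i9:beq;sll ; pair

PAIRS = 3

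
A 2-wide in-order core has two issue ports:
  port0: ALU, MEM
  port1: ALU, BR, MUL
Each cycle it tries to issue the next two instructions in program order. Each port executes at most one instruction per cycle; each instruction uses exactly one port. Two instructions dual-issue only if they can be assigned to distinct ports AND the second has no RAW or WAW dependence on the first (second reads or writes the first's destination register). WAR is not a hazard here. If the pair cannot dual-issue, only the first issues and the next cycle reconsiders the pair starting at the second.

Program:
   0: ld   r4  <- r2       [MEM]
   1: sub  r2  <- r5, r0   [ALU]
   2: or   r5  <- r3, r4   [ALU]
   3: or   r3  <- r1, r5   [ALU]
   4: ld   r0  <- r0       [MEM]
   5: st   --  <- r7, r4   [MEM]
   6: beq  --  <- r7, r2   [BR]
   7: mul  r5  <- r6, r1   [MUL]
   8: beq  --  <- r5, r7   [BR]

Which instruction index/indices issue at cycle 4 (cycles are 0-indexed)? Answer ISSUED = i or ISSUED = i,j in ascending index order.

[0] i0,i1  ld.MEM sub.ALU  -- 2-wide
[1] i2  or.ALU  -- RAW r5
[2] i3,i4  or.ALU ld.MEM  -- 2-wide
[3] i5,i6  st.MEM beq.BR  -- 2-wide
[4] i7  mul.MUL  -- no-port MUL/BR
[5] i8  beq.BR  -- tail

ISSUED = 7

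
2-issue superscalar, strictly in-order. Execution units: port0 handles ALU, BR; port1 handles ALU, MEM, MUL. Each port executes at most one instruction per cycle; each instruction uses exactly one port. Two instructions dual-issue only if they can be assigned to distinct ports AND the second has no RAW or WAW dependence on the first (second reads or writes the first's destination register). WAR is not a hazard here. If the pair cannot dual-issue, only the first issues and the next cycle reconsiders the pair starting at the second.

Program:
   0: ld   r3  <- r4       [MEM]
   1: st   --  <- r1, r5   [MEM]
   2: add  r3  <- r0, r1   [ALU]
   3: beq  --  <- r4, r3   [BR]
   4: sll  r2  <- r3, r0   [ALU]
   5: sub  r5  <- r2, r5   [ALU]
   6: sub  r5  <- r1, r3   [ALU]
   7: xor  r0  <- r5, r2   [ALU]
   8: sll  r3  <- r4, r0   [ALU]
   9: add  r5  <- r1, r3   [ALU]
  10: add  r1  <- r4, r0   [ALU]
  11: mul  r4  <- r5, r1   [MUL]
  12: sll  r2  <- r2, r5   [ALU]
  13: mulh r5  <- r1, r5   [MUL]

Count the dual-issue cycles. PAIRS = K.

PAIRS = 4

[0] i0  ld.MEM  -- no-port MEM/MEM
[1] i1,i2  st.MEM/add.ALU  -- pair
[2] i3,i4  beq.BR/sll.ALU  -- pair
[3] i5  sub.ALU  -- WAW r5
[4] i6  sub.ALU  -- RAW r5
[5] i7  xor.ALU  -- RAW r0
[6] i8  sll.ALU  -- RAW r3
[7] i9,i10  add.ALU/add.ALU  -- pair
[8] i11,i12  mul.MUL/sll.ALU  -- pair
[9] i13  mulh.MUL  -- tail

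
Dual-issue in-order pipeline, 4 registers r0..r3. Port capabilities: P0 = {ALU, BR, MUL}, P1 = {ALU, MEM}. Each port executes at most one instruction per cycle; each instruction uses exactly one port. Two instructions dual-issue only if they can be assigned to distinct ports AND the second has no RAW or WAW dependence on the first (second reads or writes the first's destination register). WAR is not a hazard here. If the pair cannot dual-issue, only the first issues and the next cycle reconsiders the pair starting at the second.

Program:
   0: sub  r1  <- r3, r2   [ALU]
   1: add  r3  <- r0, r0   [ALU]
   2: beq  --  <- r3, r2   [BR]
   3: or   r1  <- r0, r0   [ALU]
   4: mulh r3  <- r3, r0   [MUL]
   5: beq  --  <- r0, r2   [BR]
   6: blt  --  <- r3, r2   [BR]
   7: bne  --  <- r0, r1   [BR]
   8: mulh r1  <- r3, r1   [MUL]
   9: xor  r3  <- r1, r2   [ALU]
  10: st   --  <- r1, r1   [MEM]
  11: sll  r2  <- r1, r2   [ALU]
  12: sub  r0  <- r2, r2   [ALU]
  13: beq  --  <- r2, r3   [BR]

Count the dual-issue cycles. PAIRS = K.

#0 head=0: sub/add i0+i1 dual
#1 head=2: beq/or i2+i3 dual
#2 head=4: mulh i4 no-port MUL/BR
#3 head=5: beq i5 no-port BR/BR
#4 head=6: blt i6 no-port BR/BR
#5 head=7: bne i7 no-port BR/MUL
#6 head=8: mulh i8 RAW r1
#7 head=9: xor/st i9+i10 dual
#8 head=11: sll i11 RAW r2
#9 head=12: sub/beq i12+i13 dual

PAIRS = 4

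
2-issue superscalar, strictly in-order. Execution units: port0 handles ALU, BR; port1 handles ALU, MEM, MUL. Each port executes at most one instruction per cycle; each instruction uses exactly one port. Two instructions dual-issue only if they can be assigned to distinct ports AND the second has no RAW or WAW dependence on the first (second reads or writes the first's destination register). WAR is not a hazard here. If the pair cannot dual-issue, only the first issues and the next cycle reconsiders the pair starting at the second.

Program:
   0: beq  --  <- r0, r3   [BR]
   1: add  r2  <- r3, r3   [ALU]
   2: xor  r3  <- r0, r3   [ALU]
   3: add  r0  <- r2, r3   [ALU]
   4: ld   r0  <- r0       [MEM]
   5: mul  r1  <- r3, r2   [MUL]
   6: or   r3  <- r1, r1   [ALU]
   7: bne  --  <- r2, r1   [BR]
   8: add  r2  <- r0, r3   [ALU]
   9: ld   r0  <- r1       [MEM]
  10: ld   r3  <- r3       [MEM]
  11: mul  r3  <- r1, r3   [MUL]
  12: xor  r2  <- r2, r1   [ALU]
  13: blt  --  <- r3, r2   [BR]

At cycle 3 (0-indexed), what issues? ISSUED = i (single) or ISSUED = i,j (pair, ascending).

t=0 i0/i1:beq.BR+add.ALU ; 2-wide
t=1 i2:xor.ALU ; RAW r3
t=2 i3:add.ALU ; RAW+WAW r0
t=3 i4:ld.MEM ; no-port MEM/MUL
t=4 i5:mul.MUL ; RAW r1
t=5 i6/i7:or.ALU+bne.BR ; 2-wide
t=6 i8/i9:add.ALU+ld.MEM ; 2-wide
t=7 i10:ld.MEM ; no-port MEM/MUL
t=8 i11/i12:mul.MUL+xor.ALU ; 2-wide
t=9 i13:blt.BR ; tail

ISSUED = 4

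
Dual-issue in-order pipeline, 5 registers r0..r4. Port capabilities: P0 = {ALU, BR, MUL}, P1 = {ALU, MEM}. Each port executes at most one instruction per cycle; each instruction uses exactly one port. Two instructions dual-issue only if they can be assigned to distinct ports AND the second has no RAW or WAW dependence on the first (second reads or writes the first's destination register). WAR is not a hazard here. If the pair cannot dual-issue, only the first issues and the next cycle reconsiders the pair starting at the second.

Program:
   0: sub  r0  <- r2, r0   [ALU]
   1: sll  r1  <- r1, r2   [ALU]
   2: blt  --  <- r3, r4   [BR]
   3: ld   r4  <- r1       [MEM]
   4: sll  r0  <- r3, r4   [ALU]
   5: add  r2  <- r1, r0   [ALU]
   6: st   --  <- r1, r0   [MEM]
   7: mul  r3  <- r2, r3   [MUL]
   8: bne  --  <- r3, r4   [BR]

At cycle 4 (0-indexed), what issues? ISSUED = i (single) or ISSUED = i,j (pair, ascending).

0. sub.ALU sll.ALU @i0+i1  | dual
1. blt.BR ld.MEM @i2+i3  | dual
2. sll.ALU @i4  | RAW r0
3. add.ALU st.MEM @i5+i6  | dual
4. mul.MUL @i7  | no-port MUL/BR
5. bne.BR @i8  | tail

ISSUED = 7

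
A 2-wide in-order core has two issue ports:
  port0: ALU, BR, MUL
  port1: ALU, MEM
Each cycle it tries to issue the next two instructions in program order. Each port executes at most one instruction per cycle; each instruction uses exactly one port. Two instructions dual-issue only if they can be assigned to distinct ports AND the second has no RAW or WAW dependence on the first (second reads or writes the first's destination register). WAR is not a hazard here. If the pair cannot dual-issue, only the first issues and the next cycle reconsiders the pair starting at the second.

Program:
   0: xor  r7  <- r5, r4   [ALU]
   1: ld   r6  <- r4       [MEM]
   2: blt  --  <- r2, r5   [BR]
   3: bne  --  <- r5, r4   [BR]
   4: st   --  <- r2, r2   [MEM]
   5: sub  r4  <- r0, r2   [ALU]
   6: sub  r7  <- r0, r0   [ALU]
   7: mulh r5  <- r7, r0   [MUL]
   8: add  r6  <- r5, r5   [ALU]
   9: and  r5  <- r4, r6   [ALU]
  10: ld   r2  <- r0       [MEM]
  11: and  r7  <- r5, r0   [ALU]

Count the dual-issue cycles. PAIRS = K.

  cy0 -> i0,i1 (xor.ALU+ld.MEM) 2-wide
  cy1 -> i2 (blt.BR) no-port BR/BR
  cy2 -> i3,i4 (bne.BR+st.MEM) 2-wide
  cy3 -> i5,i6 (sub.ALU+sub.ALU) 2-wide
  cy4 -> i7 (mulh.MUL) RAW r5
  cy5 -> i8 (add.ALU) RAW r6
  cy6 -> i9,i10 (and.ALU+ld.MEM) 2-wide
  cy7 -> i11 (and.ALU) tail

PAIRS = 4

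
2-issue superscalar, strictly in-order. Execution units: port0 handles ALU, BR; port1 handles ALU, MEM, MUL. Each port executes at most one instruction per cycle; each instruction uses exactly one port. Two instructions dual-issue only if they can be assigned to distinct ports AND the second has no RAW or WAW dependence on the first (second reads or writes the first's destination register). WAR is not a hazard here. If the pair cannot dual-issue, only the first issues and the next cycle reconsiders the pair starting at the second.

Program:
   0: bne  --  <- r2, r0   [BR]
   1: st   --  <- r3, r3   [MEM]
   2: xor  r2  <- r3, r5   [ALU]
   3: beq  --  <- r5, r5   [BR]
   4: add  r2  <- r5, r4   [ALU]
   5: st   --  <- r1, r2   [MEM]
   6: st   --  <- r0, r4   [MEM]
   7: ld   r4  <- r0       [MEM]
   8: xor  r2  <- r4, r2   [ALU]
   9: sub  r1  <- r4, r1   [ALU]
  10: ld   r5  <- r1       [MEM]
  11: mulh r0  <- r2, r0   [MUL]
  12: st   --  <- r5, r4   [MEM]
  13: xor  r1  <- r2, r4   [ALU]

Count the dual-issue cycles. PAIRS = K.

  cy0 -> i0/i1 (bne st) pair
  cy1 -> i2/i3 (xor beq) pair
  cy2 -> i4 (add) RAW r2
  cy3 -> i5 (st) no-port MEM/MEM
  cy4 -> i6 (st) no-port MEM/MEM
  cy5 -> i7 (ld) RAW r4
  cy6 -> i8/i9 (xor sub) pair
  cy7 -> i10 (ld) no-port MEM/MUL
  cy8 -> i11 (mulh) no-port MUL/MEM
  cy9 -> i12/i13 (st xor) pair

PAIRS = 4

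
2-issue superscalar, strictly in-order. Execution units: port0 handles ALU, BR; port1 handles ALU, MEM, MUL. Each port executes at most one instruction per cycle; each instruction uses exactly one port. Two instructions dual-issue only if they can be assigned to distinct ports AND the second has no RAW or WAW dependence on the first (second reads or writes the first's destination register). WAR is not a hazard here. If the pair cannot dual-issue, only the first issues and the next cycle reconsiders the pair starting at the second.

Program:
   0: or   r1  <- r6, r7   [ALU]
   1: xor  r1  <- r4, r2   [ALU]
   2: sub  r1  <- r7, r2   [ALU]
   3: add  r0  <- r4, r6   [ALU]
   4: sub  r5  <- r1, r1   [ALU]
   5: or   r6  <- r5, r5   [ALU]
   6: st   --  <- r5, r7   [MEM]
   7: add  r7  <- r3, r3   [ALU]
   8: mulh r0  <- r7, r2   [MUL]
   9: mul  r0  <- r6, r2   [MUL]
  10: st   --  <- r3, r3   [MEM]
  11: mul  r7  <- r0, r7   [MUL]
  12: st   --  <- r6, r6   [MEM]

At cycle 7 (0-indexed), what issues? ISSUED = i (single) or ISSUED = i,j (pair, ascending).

ISSUED = 9

  cy0 -> i0 (or.ALU) WAW r1
  cy1 -> i1 (xor.ALU) WAW r1
  cy2 -> i2+i3 (sub.ALU/add.ALU) 2-wide
  cy3 -> i4 (sub.ALU) RAW r5
  cy4 -> i5+i6 (or.ALU/st.MEM) 2-wide
  cy5 -> i7 (add.ALU) RAW r7
  cy6 -> i8 (mulh.MUL) no-port MUL/MUL
  cy7 -> i9 (mul.MUL) no-port MUL/MEM
  cy8 -> i10 (st.MEM) no-port MEM/MUL
  cy9 -> i11 (mul.MUL) no-port MUL/MEM
  cy10 -> i12 (st.MEM) tail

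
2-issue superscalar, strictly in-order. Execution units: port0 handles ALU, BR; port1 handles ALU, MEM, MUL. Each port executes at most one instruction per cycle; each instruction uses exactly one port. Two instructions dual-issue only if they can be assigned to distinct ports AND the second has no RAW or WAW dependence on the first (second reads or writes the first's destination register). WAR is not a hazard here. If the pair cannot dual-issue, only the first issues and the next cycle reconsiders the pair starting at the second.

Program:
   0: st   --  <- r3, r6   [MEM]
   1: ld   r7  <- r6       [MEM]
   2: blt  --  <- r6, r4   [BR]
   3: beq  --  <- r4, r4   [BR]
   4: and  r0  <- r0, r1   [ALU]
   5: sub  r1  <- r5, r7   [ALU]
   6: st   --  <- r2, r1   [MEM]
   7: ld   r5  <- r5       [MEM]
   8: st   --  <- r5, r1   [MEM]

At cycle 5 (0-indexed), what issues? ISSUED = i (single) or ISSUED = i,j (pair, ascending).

ISSUED = 7

t=0 i0:st ; no-port MEM/MEM
t=1 i1/i2:ld+blt ; 2-wide
t=2 i3/i4:beq+and ; 2-wide
t=3 i5:sub ; RAW r1
t=4 i6:st ; no-port MEM/MEM
t=5 i7:ld ; no-port MEM/MEM
t=6 i8:st ; tail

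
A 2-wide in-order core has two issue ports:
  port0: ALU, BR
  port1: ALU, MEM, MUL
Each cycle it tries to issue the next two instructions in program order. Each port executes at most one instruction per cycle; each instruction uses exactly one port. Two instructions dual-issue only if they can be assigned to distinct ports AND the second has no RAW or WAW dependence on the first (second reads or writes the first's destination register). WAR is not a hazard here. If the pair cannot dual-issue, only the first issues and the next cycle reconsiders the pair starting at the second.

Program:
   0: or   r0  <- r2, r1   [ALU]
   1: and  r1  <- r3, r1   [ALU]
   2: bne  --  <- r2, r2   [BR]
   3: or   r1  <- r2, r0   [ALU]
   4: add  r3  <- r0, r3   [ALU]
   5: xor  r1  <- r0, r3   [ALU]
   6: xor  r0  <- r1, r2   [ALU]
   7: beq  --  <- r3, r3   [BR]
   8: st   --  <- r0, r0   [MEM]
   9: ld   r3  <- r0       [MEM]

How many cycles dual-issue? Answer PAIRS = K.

t=0 i0,i1:or.ALU+and.ALU ; dual
t=1 i2,i3:bne.BR+or.ALU ; dual
t=2 i4:add.ALU ; RAW r3
t=3 i5:xor.ALU ; RAW r1
t=4 i6,i7:xor.ALU+beq.BR ; dual
t=5 i8:st.MEM ; no-port MEM/MEM
t=6 i9:ld.MEM ; tail

PAIRS = 3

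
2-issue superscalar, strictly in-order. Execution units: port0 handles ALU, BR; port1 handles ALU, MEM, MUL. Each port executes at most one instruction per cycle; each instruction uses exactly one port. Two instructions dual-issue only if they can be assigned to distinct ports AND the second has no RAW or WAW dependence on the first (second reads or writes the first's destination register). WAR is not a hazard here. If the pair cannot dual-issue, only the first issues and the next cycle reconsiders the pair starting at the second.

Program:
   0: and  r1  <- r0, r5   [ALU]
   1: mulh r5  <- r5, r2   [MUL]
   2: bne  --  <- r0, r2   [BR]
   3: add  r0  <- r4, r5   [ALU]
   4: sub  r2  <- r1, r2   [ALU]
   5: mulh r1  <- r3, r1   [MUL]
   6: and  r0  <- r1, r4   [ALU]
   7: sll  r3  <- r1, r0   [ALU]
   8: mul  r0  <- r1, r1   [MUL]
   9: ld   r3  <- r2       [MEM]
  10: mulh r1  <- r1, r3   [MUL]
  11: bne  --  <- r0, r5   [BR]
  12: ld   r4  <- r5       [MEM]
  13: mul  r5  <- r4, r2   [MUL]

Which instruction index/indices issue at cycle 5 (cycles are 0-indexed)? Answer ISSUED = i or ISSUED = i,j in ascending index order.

0. and.ALU;mulh.MUL @i0,i1  | dual
1. bne.BR;add.ALU @i2,i3  | dual
2. sub.ALU;mulh.MUL @i4,i5  | dual
3. and.ALU @i6  | RAW r0
4. sll.ALU;mul.MUL @i7,i8  | dual
5. ld.MEM @i9  | no-port MEM/MUL
6. mulh.MUL;bne.BR @i10,i11  | dual
7. ld.MEM @i12  | no-port MEM/MUL
8. mul.MUL @i13  | tail

ISSUED = 9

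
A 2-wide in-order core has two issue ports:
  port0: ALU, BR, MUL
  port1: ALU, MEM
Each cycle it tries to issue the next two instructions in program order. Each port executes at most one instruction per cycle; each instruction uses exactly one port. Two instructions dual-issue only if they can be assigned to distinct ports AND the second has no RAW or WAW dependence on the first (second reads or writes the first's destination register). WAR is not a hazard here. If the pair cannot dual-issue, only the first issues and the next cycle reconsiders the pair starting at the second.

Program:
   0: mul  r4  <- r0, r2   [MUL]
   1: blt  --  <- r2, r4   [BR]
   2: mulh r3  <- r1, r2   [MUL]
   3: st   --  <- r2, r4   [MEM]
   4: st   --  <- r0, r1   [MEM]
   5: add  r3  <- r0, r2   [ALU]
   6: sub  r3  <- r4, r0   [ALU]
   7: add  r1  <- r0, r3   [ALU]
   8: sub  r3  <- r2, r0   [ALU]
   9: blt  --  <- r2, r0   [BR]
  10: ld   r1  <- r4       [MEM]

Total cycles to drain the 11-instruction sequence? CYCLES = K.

[0] i0  mul.MUL  -- no-port MUL/BR
[1] i1  blt.BR  -- no-port BR/MUL
[2] i2/i3  mulh.MUL st.MEM  -- pair
[3] i4/i5  st.MEM add.ALU  -- pair
[4] i6  sub.ALU  -- RAW r3
[5] i7/i8  add.ALU sub.ALU  -- pair
[6] i9/i10  blt.BR ld.MEM  -- pair

CYCLES = 7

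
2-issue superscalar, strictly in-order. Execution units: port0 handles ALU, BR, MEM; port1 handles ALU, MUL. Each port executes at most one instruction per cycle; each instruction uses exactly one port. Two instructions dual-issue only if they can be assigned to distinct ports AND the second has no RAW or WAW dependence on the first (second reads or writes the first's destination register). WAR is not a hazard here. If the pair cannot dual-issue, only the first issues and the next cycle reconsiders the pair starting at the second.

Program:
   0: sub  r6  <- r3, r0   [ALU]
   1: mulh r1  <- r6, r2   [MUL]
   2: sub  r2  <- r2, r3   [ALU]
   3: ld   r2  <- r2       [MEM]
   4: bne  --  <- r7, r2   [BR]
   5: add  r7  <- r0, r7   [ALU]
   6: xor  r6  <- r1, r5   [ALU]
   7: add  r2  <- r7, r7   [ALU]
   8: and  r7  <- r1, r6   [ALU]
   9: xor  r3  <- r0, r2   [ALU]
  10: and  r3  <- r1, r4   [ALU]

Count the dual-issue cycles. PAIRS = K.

[0] i0  sub.ALU  -- RAW r6
[1] i1,i2  mulh.MUL;sub.ALU  -- dual
[2] i3  ld.MEM  -- no-port MEM/BR
[3] i4,i5  bne.BR;add.ALU  -- dual
[4] i6,i7  xor.ALU;add.ALU  -- dual
[5] i8,i9  and.ALU;xor.ALU  -- dual
[6] i10  and.ALU  -- tail

PAIRS = 4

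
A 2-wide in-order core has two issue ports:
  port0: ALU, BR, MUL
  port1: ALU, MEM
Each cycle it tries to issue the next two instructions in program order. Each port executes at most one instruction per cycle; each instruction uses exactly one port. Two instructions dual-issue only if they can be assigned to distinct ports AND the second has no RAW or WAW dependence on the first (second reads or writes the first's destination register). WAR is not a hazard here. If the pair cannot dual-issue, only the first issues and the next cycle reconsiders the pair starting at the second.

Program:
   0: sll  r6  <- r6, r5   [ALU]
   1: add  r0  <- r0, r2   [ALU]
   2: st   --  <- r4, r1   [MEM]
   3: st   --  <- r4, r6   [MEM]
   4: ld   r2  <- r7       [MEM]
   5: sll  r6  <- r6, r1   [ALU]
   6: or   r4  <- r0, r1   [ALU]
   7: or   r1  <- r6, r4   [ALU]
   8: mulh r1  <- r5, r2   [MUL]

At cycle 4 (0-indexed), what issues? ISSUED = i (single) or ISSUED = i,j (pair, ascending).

ISSUED = 6

t=0 i0+i1:sll;add ; 2-wide
t=1 i2:st ; no-port MEM/MEM
t=2 i3:st ; no-port MEM/MEM
t=3 i4+i5:ld;sll ; 2-wide
t=4 i6:or ; RAW r4
t=5 i7:or ; WAW r1
t=6 i8:mulh ; tail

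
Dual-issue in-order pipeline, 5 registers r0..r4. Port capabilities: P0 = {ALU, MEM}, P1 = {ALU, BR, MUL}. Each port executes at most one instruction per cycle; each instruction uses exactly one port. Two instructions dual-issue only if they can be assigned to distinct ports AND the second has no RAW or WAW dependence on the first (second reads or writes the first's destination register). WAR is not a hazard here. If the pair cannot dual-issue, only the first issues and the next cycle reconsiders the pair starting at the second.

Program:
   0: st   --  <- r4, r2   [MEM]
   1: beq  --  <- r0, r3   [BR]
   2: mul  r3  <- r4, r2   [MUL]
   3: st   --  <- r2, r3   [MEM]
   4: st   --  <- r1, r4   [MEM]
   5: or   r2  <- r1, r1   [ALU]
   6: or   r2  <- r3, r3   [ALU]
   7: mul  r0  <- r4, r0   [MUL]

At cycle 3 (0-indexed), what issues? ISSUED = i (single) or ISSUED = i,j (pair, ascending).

ISSUED = 4,5

#0 head=0: st.MEM+beq.BR i0+i1 pair
#1 head=2: mul.MUL i2 RAW r3
#2 head=3: st.MEM i3 no-port MEM/MEM
#3 head=4: st.MEM+or.ALU i4+i5 pair
#4 head=6: or.ALU+mul.MUL i6+i7 pair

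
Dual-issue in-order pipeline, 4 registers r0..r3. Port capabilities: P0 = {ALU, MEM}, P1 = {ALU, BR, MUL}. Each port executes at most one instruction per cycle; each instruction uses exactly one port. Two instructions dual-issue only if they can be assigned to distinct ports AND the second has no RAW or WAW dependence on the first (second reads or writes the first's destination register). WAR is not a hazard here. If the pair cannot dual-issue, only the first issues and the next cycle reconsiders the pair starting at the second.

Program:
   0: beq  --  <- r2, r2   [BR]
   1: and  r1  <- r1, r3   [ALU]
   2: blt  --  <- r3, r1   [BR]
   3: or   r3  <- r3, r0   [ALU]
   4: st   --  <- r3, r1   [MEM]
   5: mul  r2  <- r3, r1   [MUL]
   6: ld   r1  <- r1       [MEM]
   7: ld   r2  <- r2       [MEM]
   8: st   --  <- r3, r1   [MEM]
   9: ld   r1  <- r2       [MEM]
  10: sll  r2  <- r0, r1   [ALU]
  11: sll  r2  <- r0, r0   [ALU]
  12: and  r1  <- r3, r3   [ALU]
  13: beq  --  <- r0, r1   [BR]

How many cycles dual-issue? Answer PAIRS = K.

c0: i0,i1 beq;and  pair
c1: i2,i3 blt;or  pair
c2: i4,i5 st;mul  pair
c3: i6 ld  no-port MEM/MEM
c4: i7 ld  no-port MEM/MEM
c5: i8 st  no-port MEM/MEM
c6: i9 ld  RAW r1
c7: i10 sll  WAW r2
c8: i11,i12 sll;and  pair
c9: i13 beq  tail

PAIRS = 4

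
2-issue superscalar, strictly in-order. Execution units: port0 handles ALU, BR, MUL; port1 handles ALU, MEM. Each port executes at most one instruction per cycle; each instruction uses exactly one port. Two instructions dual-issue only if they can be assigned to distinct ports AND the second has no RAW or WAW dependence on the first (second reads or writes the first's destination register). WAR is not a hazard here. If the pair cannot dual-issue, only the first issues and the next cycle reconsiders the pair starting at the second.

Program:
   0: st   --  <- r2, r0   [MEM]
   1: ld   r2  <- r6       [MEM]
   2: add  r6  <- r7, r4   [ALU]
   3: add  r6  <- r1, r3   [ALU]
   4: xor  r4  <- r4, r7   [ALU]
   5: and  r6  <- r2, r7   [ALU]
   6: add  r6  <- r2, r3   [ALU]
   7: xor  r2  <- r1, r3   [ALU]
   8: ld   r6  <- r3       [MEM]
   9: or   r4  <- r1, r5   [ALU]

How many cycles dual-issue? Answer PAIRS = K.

PAIRS = 4

  cy0 -> i0 (st) no-port MEM/MEM
  cy1 -> i1,i2 (ld;add) dual
  cy2 -> i3,i4 (add;xor) dual
  cy3 -> i5 (and) WAW r6
  cy4 -> i6,i7 (add;xor) dual
  cy5 -> i8,i9 (ld;or) dual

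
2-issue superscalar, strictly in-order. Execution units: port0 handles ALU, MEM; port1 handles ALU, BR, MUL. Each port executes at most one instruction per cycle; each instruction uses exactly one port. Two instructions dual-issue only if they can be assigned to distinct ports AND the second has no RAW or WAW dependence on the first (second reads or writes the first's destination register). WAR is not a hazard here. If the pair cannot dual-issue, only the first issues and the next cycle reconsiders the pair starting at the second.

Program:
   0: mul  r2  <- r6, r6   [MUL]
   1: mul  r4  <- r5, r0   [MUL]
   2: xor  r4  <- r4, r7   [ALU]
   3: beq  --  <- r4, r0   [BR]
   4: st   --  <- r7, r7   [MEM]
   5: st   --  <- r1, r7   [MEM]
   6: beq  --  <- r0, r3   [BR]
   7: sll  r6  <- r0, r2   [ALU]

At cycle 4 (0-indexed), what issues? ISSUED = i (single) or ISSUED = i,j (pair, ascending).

ISSUED = 5,6

c0: i0 mul  no-port MUL/MUL
c1: i1 mul  RAW+WAW r4
c2: i2 xor  RAW r4
c3: i3,i4 beq/st  pair
c4: i5,i6 st/beq  pair
c5: i7 sll  tail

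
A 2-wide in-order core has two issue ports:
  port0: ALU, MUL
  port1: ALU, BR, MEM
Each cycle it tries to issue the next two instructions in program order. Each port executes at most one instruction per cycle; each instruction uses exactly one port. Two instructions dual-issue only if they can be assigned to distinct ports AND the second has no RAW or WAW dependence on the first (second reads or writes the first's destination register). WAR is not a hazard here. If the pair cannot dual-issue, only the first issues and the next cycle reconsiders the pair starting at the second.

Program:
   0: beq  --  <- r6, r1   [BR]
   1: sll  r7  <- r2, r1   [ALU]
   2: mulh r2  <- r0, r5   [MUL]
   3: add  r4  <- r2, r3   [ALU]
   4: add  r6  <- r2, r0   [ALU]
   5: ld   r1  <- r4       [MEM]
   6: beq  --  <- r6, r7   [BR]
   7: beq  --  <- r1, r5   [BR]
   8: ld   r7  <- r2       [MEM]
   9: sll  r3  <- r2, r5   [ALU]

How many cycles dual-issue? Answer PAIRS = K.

PAIRS = 3

[0] i0/i1  beq.BR/sll.ALU  -- pair
[1] i2  mulh.MUL  -- RAW r2
[2] i3/i4  add.ALU/add.ALU  -- pair
[3] i5  ld.MEM  -- no-port MEM/BR
[4] i6  beq.BR  -- no-port BR/BR
[5] i7  beq.BR  -- no-port BR/MEM
[6] i8/i9  ld.MEM/sll.ALU  -- pair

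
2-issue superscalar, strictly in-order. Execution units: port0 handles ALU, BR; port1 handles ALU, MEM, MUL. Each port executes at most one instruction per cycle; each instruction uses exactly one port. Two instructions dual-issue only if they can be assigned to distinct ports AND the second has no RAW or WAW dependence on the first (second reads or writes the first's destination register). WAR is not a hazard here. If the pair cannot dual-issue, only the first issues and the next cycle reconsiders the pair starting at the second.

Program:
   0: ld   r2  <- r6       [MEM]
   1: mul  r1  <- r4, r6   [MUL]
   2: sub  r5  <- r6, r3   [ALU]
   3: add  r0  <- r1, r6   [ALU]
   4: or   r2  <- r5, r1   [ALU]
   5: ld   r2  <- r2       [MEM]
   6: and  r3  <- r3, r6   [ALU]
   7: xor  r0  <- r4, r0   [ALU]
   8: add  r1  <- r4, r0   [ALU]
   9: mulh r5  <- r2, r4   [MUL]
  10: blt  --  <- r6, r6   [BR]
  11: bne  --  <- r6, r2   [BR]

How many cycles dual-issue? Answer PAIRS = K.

#0 head=0: ld.MEM i0 no-port MEM/MUL
#1 head=1: mul.MUL/sub.ALU i1/i2 pair
#2 head=3: add.ALU/or.ALU i3/i4 pair
#3 head=5: ld.MEM/and.ALU i5/i6 pair
#4 head=7: xor.ALU i7 RAW r0
#5 head=8: add.ALU/mulh.MUL i8/i9 pair
#6 head=10: blt.BR i10 no-port BR/BR
#7 head=11: bne.BR i11 tail

PAIRS = 4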